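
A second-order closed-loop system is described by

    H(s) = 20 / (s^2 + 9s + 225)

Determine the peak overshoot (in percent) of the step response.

Comparing s^2 + 9s + 225 to s^2 + 2ζωₙs + ωₙ²: ωₙ = 15 rad/s and ζ = 9/(2·15) = 0.3.
%OS = 100·exp(−πζ/√(1−ζ²)) = 100·exp(−π·0.3/√(1−0.3²)) ≈ 37.2%.

%OS ≈ 37.2%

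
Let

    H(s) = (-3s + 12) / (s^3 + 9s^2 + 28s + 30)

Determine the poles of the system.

s = -3 ± j, -3

The poles are the roots of the denominator s^3 + 9s^2 + 28s + 30 = 0.
Trying s = -3: the polynomial evaluates to 0, so (s + 3) is a factor.
Dividing out leaves s^2 + 6s + 10 = 0.
The quadratic formula then gives s = -3 ± 1j.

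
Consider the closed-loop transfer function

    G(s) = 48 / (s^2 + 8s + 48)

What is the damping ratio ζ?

ζ ≈ 0.5774

Compare the denominator to the standard form s^2 + 2ζωₙs + ωₙ².
ωₙ² = 48, so ωₙ = √48 ≈ 6.928 rad/s.
2ζωₙ = 8, so ζ = 8/(2·√48) ≈ 0.5774.
With ζ = 0.5774 the response is underdamped.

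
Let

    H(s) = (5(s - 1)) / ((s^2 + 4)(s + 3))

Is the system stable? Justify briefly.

marginally stable

The poles can be read from the denominator factors: s = ±2j, -3.
Since the simple pole(s) at s = 2j, -2j lie on the jω-axis with none in the right half-plane, the system is marginally stable.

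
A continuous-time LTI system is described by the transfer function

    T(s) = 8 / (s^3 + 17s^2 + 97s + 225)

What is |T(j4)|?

|T(j4)| ≈ 0.02444

Substitute s = j4: numerator = 8, denominator = -47 + j324.
|T(j4)| = |8| / |-47 + j324| = 8 / 327.39 ≈ 0.02444.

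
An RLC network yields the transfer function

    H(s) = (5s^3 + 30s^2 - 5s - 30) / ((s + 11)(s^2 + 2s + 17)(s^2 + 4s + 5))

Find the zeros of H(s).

s = -1, 1, -6

Set the numerator to zero: 5s^3 + 30s^2 - 5s - 30 = 0, i.e. 5·(s^3 + 6s^2 - s - 6) = 0.
Factoring: (s + 1)(s - 1)(s + 6) = 0.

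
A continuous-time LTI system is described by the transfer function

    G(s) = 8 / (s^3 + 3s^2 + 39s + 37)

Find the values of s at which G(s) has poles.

The poles are the roots of the denominator s^3 + 3s^2 + 39s + 37 = 0.
Trying s = -1: the polynomial evaluates to 0, so (s + 1) is a factor.
Dividing out leaves s^2 + 2s + 37 = 0.
The quadratic formula then gives s = -1 ± 6j.

s = -1 ± 6j, -1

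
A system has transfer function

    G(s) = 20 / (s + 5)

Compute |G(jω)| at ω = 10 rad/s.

|G(j10)| ≈ 1.789

Substitute s = j10: numerator = 20, denominator = 5 + j10.
|G(j10)| = |20| / |5 + j10| = 20 / 11.180 ≈ 1.789.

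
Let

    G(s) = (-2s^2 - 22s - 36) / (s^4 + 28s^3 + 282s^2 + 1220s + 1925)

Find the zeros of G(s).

s = -2, -9

Set the numerator to zero: -2s^2 - 22s - 36 = 0, i.e. -2·(s^2 + 11s + 18) = 0.
Factoring: (s + 2)(s + 9) = 0.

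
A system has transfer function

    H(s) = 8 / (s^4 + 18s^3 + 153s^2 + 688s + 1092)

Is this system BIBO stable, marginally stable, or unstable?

The denominator s^4 + 18s^3 + 153s^2 + 688s + 1092 factors as (s^2 + 8s + 52)(s + 3)(s + 7), giving poles at s = -4 + 6j, -4 - 6j, -3, -7.
Since all poles lie strictly in the left half-plane, the system is stable.

stable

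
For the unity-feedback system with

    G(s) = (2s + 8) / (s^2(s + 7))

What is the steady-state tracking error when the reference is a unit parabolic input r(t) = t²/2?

e_ss = 0.8750

G(s) has 2 poles at the origin.
This is a Type 2 system. Ka = lim_{s→0} s^2·G(s) = 8/7.
e_ss = 1/Ka = 1/(8/7) = 7/8 ≈ 0.8750.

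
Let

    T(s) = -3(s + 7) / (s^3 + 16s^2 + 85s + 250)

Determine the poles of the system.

The poles are the roots of the denominator s^3 + 16s^2 + 85s + 250 = 0.
Trying s = -10: the polynomial evaluates to 0, so (s + 10) is a factor.
Dividing out leaves s^2 + 6s + 25 = 0.
The quadratic formula then gives s = -3 ± 4j.

s = -3 + 4j, -3 - 4j, -10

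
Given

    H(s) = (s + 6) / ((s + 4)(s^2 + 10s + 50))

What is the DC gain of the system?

H(0) = 3/100 ≈ 0.03000

At s = 0 each factor (s + a) contributes a and each (s^2 + bs + c) contributes c.
H(0) = 1·(6) / ((4) · (50)) = 6/200 = 3/100.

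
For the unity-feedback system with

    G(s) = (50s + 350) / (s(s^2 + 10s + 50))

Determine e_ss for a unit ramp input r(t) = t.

G(s) has one pole at the origin.
This is a Type 1 system. Kv = lim_{s→0} s·G(s) = 350/50 = 7.
e_ss = 1/Kv = 1/(7) = 1/7 ≈ 0.1429.

e_ss = 0.1429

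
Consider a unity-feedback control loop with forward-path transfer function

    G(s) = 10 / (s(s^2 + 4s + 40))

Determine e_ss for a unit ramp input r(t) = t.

G(s) has one pole at the origin.
This is a Type 1 system. Kv = lim_{s→0} s·G(s) = 10/40 = 1/4.
e_ss = 1/Kv = 1/(1/4) = 4.

e_ss = 4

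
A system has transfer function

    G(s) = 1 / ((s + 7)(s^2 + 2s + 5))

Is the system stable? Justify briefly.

stable

The poles can be read from the denominator factors: s = -7, -1 + 2j, -1 - 2j.
Since all poles lie strictly in the left half-plane, the system is stable.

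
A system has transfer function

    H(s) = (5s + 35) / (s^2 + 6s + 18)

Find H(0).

Set s = 0: H(0) = (35) / (18) = 35/18.

H(0) = 35/18 ≈ 1.944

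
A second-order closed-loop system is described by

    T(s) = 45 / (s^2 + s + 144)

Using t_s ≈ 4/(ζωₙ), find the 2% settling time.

t_s ≈ 8 s

Comparing s^2 + s + 144 to s^2 + 2ζωₙs + ωₙ²: ωₙ = 12 rad/s and ζ = 1/(2·12) ≈ 0.04167.
ζωₙ = 1/2 = 0.5, so t_s ≈ 4/(ζωₙ) = 4/0.5 = 8 s.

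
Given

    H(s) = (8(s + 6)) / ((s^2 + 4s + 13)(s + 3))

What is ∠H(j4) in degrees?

∠H(j4) ≈ -120.1°

At s = j4: numerator = 48 + j32, denominator = -73 + j36.
∠H = ∠num − ∠den = 33.690° − (153.75°) = -120.1°.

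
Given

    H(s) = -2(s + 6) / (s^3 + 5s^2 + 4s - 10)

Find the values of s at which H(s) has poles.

The poles are the roots of the denominator s^3 + 5s^2 + 4s - 10 = 0.
Trying s = 1: the polynomial evaluates to 0, so (s - 1) is a factor.
Dividing out leaves s^2 + 6s + 10 = 0.
The quadratic formula then gives s = -3 ± 1j.

s = -3 + j, -3 - j, 1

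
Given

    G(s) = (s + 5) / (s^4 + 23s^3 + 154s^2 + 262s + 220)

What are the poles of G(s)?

s = -10, -1 ± j, -11

The poles are the roots of the denominator s^4 + 23s^3 + 154s^2 + 262s + 220 = 0.
Trying s = -10: the polynomial evaluates to 0, so (s + 10) is a factor.
Dividing out leaves s^3 + 13s^2 + 24s + 22 = 0.
This factors further as (s^2 + 2s + 2)(s + 11) = 0.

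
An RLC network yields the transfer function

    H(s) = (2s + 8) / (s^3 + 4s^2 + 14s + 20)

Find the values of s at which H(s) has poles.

s = -1 ± 3j, -2

The poles are the roots of the denominator s^3 + 4s^2 + 14s + 20 = 0.
Trying s = -2: the polynomial evaluates to 0, so (s + 2) is a factor.
Dividing out leaves s^2 + 2s + 10 = 0.
The quadratic formula then gives s = -1 ± 3j.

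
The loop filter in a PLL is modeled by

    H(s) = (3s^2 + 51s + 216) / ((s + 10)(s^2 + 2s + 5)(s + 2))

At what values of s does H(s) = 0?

s = -9, -8

Set the numerator to zero: 3s^2 + 51s + 216 = 0, i.e. 3·(s^2 + 17s + 72) = 0.
Factoring: (s + 9)(s + 8) = 0.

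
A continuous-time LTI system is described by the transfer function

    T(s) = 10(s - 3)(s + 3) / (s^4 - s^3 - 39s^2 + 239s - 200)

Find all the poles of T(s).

The poles are the roots of the denominator s^4 - s^3 - 39s^2 + 239s - 200 = 0.
Trying s = -8: the polynomial evaluates to 0, so (s + 8) is a factor.
Dividing out leaves s^3 - 9s^2 + 33s - 25 = 0.
This factors further as (s - 1)(s^2 - 8s + 25) = 0.

s = -8, 1, 4 ± 3j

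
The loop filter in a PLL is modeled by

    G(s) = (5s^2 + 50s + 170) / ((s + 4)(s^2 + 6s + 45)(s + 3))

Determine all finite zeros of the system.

s = -5 ± 3j

Set the numerator to zero: 5s^2 + 50s + 170 = 0, i.e. 5·(s^2 + 10s + 34) = 0.
Factoring: (s^2 + 10s + 34) = 0.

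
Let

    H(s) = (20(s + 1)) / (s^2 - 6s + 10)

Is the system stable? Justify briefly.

unstable

The poles can be read from the denominator factors: s = 3 ± j.
Since the pole(s) at s = 3 + j, 3 - j lie in the right half-plane, the system is unstable.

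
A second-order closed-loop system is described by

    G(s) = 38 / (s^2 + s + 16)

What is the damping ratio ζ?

ζ = 0.125

Compare the denominator to the standard form s^2 + 2ζωₙs + ωₙ².
ωₙ² = 16, so ωₙ = 4 rad/s.
2ζωₙ = 1, so ζ = 1/(2·4) = 0.125.
With ζ = 0.125 the response is underdamped.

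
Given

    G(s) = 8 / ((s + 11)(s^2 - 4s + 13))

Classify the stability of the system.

unstable

The poles can be read from the denominator factors: s = -11, 2 + 3j, 2 - 3j.
Since the pole(s) at s = 2 + 3j, 2 - 3j lie in the right half-plane, the system is unstable.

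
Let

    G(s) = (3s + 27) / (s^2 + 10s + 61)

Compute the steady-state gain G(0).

G(0) = 27/61 ≈ 0.4426

Set s = 0: G(0) = (27) / (61) = 27/61.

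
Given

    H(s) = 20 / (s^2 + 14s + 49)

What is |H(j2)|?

|H(j2)| ≈ 0.3774

Substitute s = j2: numerator = 20, denominator = 45 + j28.
|H(j2)| = |20| / |45 + j28| = 20 / 53 ≈ 0.3774.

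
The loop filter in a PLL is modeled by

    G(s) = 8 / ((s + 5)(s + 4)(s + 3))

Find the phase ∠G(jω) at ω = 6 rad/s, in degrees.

At s = j6: numerator = 8, denominator = -372 + j66.
∠G = ∠num − ∠den = 0° − (169.94°) = -169.9°.

∠G(j6) ≈ -169.9°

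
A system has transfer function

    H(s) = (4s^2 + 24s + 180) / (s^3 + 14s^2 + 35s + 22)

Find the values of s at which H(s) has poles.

s = -2, -1, -11

The poles are the roots of the denominator s^3 + 14s^2 + 35s + 22 = 0.
Trying s = -2: the polynomial evaluates to 0, so (s + 2) is a factor.
Dividing out leaves s^2 + 12s + 11 = 0.
Factoring the quadratic: (s + 1)(s + 11) = 0.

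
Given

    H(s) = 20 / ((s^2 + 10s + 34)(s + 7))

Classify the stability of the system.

The poles can be read from the denominator factors: s = -5 ± 3j, -7.
Since all poles lie strictly in the left half-plane, the system is stable.

stable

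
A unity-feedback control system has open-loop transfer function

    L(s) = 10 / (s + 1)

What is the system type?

The denominator has no factor of s at the origin — no free integrator — so this is a Type 0 system.

Type 0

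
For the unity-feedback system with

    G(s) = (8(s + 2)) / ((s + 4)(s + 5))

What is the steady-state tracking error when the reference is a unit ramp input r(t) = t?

G(s) has no poles at the origin.
This is a Type 0 system; Kv = lim_{s→0} s·G(s) = 0, so the steady-state error for a ramp input is infinite.

e_ss = ∞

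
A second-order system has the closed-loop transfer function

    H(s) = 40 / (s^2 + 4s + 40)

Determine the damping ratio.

Compare the denominator to the standard form s^2 + 2ζωₙs + ωₙ².
ωₙ² = 40, so ωₙ = √40 ≈ 6.325 rad/s.
2ζωₙ = 4, so ζ = 4/(2·√40) ≈ 0.3162.
With ζ = 0.3162 the response is underdamped.

ζ ≈ 0.3162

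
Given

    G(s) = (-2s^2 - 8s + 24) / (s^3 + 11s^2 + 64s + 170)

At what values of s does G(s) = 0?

s = -6, 2

Set the numerator to zero: -2s^2 - 8s + 24 = 0, i.e. -2·(s^2 + 4s - 12) = 0.
Factoring: (s + 6)(s - 2) = 0.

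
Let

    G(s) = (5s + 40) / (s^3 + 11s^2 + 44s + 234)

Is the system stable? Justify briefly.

stable

The denominator s^3 + 11s^2 + 44s + 234 factors as (s^2 + 2s + 26)(s + 9), giving poles at s = -1 + 5j, -1 - 5j, -9.
Since all poles lie strictly in the left half-plane, the system is stable.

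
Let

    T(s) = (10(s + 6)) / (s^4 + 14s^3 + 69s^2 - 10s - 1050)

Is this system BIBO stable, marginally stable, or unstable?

The denominator s^4 + 14s^3 + 69s^2 - 10s - 1050 factors as (s - 3)(s + 7)(s^2 + 10s + 50), giving poles at s = 3, -7, -5 + 5j, -5 - 5j.
Since the pole(s) at s = 3 lie in the right half-plane, the system is unstable.

unstable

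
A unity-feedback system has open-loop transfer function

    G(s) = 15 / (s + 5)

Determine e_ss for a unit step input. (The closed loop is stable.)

e_ss = 0.2500

G(s) has no poles at the origin.
This is a Type 0 system. Kp = lim_{s→0} G(s) = 15/5 = 3.
e_ss = 1/(1 + Kp) = 1/(1 + 3) = 1/4 ≈ 0.2500.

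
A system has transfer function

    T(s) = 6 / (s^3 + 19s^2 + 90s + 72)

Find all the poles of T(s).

The poles are the roots of the denominator s^3 + 19s^2 + 90s + 72 = 0.
Trying s = -6: the polynomial evaluates to 0, so (s + 6) is a factor.
Dividing out leaves s^2 + 13s + 12 = 0.
Factoring the quadratic: (s + 12)(s + 1) = 0.

s = -6, -12, -1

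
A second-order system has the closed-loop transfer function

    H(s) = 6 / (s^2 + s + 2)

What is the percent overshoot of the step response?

Comparing s^2 + s + 2 to s^2 + 2ζωₙs + ωₙ²: ωₙ = √2 ≈ 1.414 rad/s and ζ = 1/(2·√2) ≈ 0.3536.
%OS = 100·exp(−πζ/√(1−ζ²)) = 100·exp(−π·0.3536/√(1−0.3536²)) ≈ 30.5%.

%OS ≈ 30.5%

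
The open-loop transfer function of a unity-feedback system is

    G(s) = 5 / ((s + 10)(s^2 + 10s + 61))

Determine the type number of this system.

The denominator has no factor of s at the origin — no free integrator — so this is a Type 0 system.

Type 0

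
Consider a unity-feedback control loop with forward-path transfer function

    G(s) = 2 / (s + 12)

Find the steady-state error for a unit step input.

e_ss = 0.8571

G(s) has no poles at the origin.
This is a Type 0 system. Kp = lim_{s→0} G(s) = 2/12 = 1/6.
e_ss = 1/(1 + Kp) = 1/(1 + 1/6) = 6/7 ≈ 0.8571.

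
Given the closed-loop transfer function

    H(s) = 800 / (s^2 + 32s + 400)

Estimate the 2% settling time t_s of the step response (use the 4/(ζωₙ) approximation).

t_s ≈ 0.2500 s

Comparing s^2 + 32s + 400 to s^2 + 2ζωₙs + ωₙ²: ωₙ = 20 rad/s and ζ = 32/(2·20) = 0.8.
ζωₙ = 32/2 = 16, so t_s ≈ 4/(ζωₙ) = 4/16 = 0.2500 s.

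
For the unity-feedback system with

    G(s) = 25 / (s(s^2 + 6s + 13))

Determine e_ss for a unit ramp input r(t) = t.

G(s) has one pole at the origin.
This is a Type 1 system. Kv = lim_{s→0} s·G(s) = 25/13.
e_ss = 1/Kv = 1/(25/13) = 13/25 ≈ 0.5200.

e_ss = 0.5200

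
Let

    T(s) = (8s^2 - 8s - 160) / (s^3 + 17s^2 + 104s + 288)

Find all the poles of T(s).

s = -9, -4 ± 4j

The poles are the roots of the denominator s^3 + 17s^2 + 104s + 288 = 0.
Trying s = -9: the polynomial evaluates to 0, so (s + 9) is a factor.
Dividing out leaves s^2 + 8s + 32 = 0.
The quadratic formula then gives s = -4 ± 4j.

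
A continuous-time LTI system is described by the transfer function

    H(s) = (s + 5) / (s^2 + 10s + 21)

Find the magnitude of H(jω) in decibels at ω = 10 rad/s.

Substitute s = j10: numerator = 5 + j10, denominator = -79 + j100.
|H(j10)| = |5 + j10| / |-79 + j100| = 11.180 / 127.44 ≈ 0.08773.
In decibels: 20·log₁₀(0.08773) ≈ -21.1 dB.

|H(j10)|_dB ≈ -21.1 dB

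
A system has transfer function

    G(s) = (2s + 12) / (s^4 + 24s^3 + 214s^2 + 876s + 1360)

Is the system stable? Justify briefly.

stable

The denominator s^4 + 24s^3 + 214s^2 + 876s + 1360 factors as (s + 10)(s^2 + 10s + 34)(s + 4), giving poles at s = -10, -5 + 3j, -5 - 3j, -4.
Since all poles lie strictly in the left half-plane, the system is stable.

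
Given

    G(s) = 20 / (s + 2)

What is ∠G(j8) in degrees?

∠G(j8) ≈ -75.96°

At s = j8: numerator = 20, denominator = 2 + j8.
∠G = ∠num − ∠den = 0° − (75.964°) = -75.96°.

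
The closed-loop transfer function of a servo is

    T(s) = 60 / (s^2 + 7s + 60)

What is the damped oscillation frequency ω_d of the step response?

ω_d ≈ 6.910 rad/s

Comparing s^2 + 7s + 60 to s^2 + 2ζωₙs + ωₙ²: ωₙ = √60 ≈ 7.746 rad/s and ζ = 7/(2·√60) ≈ 0.4518.
ζωₙ = 7/2 = 3.5, so ω_d = ωₙ√(1−ζ²) = √(ωₙ² − (ζωₙ)²) = √(60 − 3.5²) = √47.75 ≈ 6.910 rad/s.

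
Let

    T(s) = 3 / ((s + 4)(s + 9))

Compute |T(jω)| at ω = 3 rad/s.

|T(j3)| ≈ 0.06325

Substitute s = j3: numerator = 3, denominator = 27 + j39.
|T(j3)| = |3| / |27 + j39| = 3 / 47.434 ≈ 0.06325.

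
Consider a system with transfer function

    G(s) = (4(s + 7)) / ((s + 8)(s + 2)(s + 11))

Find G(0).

At s = 0 each factor (s + a) contributes a and each (s^2 + bs + c) contributes c.
G(0) = 4·(7) / ((8) · (2) · (11)) = 28/176 = 7/44.

G(0) = 7/44 ≈ 0.1591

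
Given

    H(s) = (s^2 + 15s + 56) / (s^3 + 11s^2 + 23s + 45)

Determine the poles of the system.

The poles are the roots of the denominator s^3 + 11s^2 + 23s + 45 = 0.
Trying s = -9: the polynomial evaluates to 0, so (s + 9) is a factor.
Dividing out leaves s^2 + 2s + 5 = 0.
The quadratic formula then gives s = -1 ± 2j.

s = -1 ± 2j, -9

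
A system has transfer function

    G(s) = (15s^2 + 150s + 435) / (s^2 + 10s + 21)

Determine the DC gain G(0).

Set s = 0: G(0) = (435) / (21) = 145/7.

G(0) = 145/7 ≈ 20.71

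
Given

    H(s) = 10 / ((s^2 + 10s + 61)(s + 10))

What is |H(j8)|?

|H(j8)| ≈ 0.009754

Substitute s = j8: numerator = 10, denominator = -670 + j776.
|H(j8)| = |10| / |-670 + j776| = 10 / 1025.2 ≈ 0.009754.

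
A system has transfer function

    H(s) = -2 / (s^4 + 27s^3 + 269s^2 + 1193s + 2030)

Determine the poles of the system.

The poles are the roots of the denominator s^4 + 27s^3 + 269s^2 + 1193s + 2030 = 0.
Trying s = -7: the polynomial evaluates to 0, so (s + 7) is a factor.
Dividing out leaves s^3 + 20s^2 + 129s + 290 = 0.
This factors further as (s^2 + 10s + 29)(s + 10) = 0.

s = -5 + 2j, -5 - 2j, -7, -10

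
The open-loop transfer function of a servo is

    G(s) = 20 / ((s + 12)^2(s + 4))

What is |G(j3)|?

Substitute s = j3: numerator = 20, denominator = 324 + j693.
|G(j3)| = |20| / |324 + j693| = 20 / 765 ≈ 0.02614.

|G(j3)| ≈ 0.02614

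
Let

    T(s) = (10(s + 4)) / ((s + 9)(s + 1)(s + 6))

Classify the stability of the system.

stable

The poles can be read from the denominator factors: s = -9, -1, -6.
Since all poles lie strictly in the left half-plane, the system is stable.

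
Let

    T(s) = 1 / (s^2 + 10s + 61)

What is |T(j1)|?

|T(j1)| ≈ 0.01644

Substitute s = j1: numerator = 1, denominator = 60 + j10.
|T(j1)| = |1| / |60 + j10| = 1 / 60.828 ≈ 0.01644.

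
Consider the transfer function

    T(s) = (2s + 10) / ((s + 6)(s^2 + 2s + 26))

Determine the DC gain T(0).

Set s = 0: T(0) = (10) / (156) = 5/78.

T(0) = 5/78 ≈ 0.06410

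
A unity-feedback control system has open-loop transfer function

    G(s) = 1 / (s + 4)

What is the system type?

Type 0

The denominator has no factor of s at the origin — no free integrator — so this is a Type 0 system.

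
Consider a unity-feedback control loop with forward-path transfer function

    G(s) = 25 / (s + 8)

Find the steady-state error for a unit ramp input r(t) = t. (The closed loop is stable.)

e_ss = ∞

G(s) has no poles at the origin.
This is a Type 0 system; Kv = lim_{s→0} s·G(s) = 0, so the steady-state error for a ramp input is infinite.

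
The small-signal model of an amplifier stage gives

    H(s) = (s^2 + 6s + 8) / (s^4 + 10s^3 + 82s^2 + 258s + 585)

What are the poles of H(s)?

The poles are the roots of the denominator s^4 + 10s^3 + 82s^2 + 258s + 585 = 0.
No real roots exist; factor into two real quadratics: (s^2 + 4s + 13)(s^2 + 6s + 45) = 0.
Each quadratic gives a conjugate pair via the quadratic formula.

s = -2 + 3j, -2 - 3j, -3 + 6j, -3 - 6j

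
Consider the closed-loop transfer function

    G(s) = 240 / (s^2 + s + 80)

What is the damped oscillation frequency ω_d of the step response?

Comparing s^2 + s + 80 to s^2 + 2ζωₙs + ωₙ²: ωₙ = √80 ≈ 8.944 rad/s and ζ = 1/(2·√80) ≈ 0.05590.
ζωₙ = 1/2 = 0.5, so ω_d = ωₙ√(1−ζ²) = √(ωₙ² − (ζωₙ)²) = √(80 − 0.5²) = √79.75 ≈ 8.930 rad/s.

ω_d ≈ 8.930 rad/s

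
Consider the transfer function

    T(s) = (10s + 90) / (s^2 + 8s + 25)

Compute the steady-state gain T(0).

T(0) = 18/5 ≈ 3.600

Set s = 0: T(0) = (90) / (25) = 18/5.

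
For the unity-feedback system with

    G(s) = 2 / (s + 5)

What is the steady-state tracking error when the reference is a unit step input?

e_ss = 0.7143

G(s) has no poles at the origin.
This is a Type 0 system. Kp = lim_{s→0} G(s) = 2/5.
e_ss = 1/(1 + Kp) = 1/(1 + 2/5) = 5/7 ≈ 0.7143.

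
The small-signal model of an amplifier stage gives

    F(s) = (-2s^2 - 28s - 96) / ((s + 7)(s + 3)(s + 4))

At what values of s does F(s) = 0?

s = -6, -8

Set the numerator to zero: -2s^2 - 28s - 96 = 0, i.e. -2·(s^2 + 14s + 48) = 0.
Factoring: (s + 6)(s + 8) = 0.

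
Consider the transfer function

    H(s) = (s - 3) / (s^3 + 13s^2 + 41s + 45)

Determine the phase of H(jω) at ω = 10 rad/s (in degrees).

At s = j10: numerator = -3 + j10, denominator = -1255 - j590.
∠H = ∠num − ∠den = 106.70° − (-154.82°) = 261.5°, which wraps to -98.48°.

∠H(j10) ≈ -98.48°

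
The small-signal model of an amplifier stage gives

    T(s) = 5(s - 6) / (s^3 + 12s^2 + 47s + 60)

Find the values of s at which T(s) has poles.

The poles are the roots of the denominator s^3 + 12s^2 + 47s + 60 = 0.
Trying s = -4: the polynomial evaluates to 0, so (s + 4) is a factor.
Dividing out leaves s^2 + 8s + 15 = 0.
Factoring the quadratic: (s + 5)(s + 3) = 0.

s = -4, -5, -3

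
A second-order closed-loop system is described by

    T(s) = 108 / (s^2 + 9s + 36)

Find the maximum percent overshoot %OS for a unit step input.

Comparing s^2 + 9s + 36 to s^2 + 2ζωₙs + ωₙ²: ωₙ = 6 rad/s and ζ = 9/(2·6) = 0.75.
%OS = 100·exp(−πζ/√(1−ζ²)) = 100·exp(−π·0.75/√(1−0.75²)) ≈ 2.84%.

%OS ≈ 2.84%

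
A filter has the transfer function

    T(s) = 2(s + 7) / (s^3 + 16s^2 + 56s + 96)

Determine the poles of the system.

The poles are the roots of the denominator s^3 + 16s^2 + 56s + 96 = 0.
Trying s = -12: the polynomial evaluates to 0, so (s + 12) is a factor.
Dividing out leaves s^2 + 4s + 8 = 0.
The quadratic formula then gives s = -2 ± 2j.

s = -2 + 2j, -2 - 2j, -12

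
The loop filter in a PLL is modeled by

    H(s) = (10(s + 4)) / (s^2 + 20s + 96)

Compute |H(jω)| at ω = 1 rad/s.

Substitute s = j1: numerator = 40 + j10, denominator = 95 + j20.
|H(j1)| = |40 + j10| / |95 + j20| = 41.231 / 97.082 ≈ 0.4247.

|H(j1)| ≈ 0.4247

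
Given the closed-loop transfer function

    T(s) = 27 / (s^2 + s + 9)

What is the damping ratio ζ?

ζ ≈ 0.1667

Compare the denominator to the standard form s^2 + 2ζωₙs + ωₙ².
ωₙ² = 9, so ωₙ = 3 rad/s.
2ζωₙ = 1, so ζ = 1/(2·3) ≈ 0.1667.
With ζ = 0.1667 the response is underdamped.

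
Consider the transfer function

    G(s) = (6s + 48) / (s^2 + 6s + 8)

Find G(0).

Set s = 0: G(0) = (48) / (8) = 6.

G(0) = 6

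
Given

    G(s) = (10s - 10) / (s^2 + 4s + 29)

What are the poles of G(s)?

The poles are the roots of the denominator s^2 + 4s + 29 = 0.
Using the quadratic formula: s = (-4 ± √(-100))/2 = -2 ± 5j.

s = -2 + 5j, -2 - 5j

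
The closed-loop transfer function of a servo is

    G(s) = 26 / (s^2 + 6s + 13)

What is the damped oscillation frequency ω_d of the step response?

ω_d = 2 rad/s

Comparing s^2 + 6s + 13 to s^2 + 2ζωₙs + ωₙ²: ωₙ = √13 ≈ 3.606 rad/s and ζ = 6/(2·√13) ≈ 0.8321.
ζωₙ = 6/2 = 3, so ω_d = ωₙ√(1−ζ²) = √(ωₙ² − (ζωₙ)²) = √(13 − 3²) = √4 = 2 rad/s.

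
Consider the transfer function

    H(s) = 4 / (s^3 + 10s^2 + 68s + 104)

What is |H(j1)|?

|H(j1)| ≈ 0.03465

Substitute s = j1: numerator = 4, denominator = 94 + j67.
|H(j1)| = |4| / |94 + j67| = 4 / 115.43 ≈ 0.03465.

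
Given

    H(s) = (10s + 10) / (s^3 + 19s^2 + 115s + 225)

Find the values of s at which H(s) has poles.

s = -5, -5, -9

The poles are the roots of the denominator s^3 + 19s^2 + 115s + 225 = 0.
Trying s = -5: the polynomial evaluates to 0, so (s + 5) is a factor.
Dividing out leaves s^2 + 14s + 45 = 0.
Factoring the quadratic: (s + 5)(s + 9) = 0.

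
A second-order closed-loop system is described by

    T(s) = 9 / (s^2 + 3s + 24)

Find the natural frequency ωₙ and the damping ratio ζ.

Compare the denominator to the standard form s^2 + 2ζωₙs + ωₙ².
ωₙ² = 24, so ωₙ = √24 ≈ 4.899 rad/s.
2ζωₙ = 3, so ζ = 3/(2·√24) ≈ 0.3062.

ωₙ ≈ 4.899 rad/s, ζ ≈ 0.3062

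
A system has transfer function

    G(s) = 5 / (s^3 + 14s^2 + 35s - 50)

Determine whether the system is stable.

The denominator s^3 + 14s^2 + 35s - 50 factors as (s + 5)(s - 1)(s + 10), giving poles at s = -5, 1, -10.
Since the pole(s) at s = 1 lie in the right half-plane, the system is unstable.

unstable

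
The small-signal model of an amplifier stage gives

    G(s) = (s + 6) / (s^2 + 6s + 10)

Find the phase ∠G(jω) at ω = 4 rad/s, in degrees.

∠G(j4) ≈ -70.35°

At s = j4: numerator = 6 + j4, denominator = -6 + j24.
∠G = ∠num − ∠den = 33.690° − (104.04°) = -70.35°.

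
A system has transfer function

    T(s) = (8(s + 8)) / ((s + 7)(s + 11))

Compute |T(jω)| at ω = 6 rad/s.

|T(j6)| ≈ 0.6925

Substitute s = j6: numerator = 64 + j48, denominator = 41 + j108.
|T(j6)| = |64 + j48| / |41 + j108| = 80 / 115.52 ≈ 0.6925.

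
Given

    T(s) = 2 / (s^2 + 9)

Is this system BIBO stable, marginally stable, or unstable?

The poles can be read from the denominator factors: s = 3j, -3j.
Since the simple pole(s) at s = ±3j lie on the jω-axis with none in the right half-plane, the system is marginally stable.

marginally stable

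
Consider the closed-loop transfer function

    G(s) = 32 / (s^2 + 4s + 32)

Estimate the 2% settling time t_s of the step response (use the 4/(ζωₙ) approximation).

t_s ≈ 2 s

Comparing s^2 + 4s + 32 to s^2 + 2ζωₙs + ωₙ²: ωₙ = √32 ≈ 5.657 rad/s and ζ = 4/(2·√32) ≈ 0.3536.
ζωₙ = 4/2 = 2, so t_s ≈ 4/(ζωₙ) = 4/2 = 2 s.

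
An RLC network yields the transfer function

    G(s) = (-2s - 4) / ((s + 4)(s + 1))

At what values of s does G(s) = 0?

s = -2

Set the numerator to zero: -2s - 4 = 0, i.e. -2·(s + 2) = 0.
So s = -2.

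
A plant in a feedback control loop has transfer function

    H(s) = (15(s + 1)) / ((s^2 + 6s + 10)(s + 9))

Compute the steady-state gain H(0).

H(0) = 1/6 ≈ 0.1667

At s = 0 each factor (s + a) contributes a and each (s^2 + bs + c) contributes c.
H(0) = 15·(1) / ((10) · (9)) = 15/90 = 1/6.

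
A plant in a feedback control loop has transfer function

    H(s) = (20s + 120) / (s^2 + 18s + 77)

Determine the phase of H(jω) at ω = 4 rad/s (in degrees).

∠H(j4) ≈ -16.04°

At s = j4: numerator = 120 + j80, denominator = 61 + j72.
∠H = ∠num − ∠den = 33.690° − (49.728°) = -16.04°.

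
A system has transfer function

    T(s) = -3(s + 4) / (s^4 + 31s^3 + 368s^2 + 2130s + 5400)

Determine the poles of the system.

The poles are the roots of the denominator s^4 + 31s^3 + 368s^2 + 2130s + 5400 = 0.
Trying s = -9: the polynomial evaluates to 0, so (s + 9) is a factor.
Dividing out leaves s^3 + 22s^2 + 170s + 600 = 0.
This factors further as (s^2 + 10s + 50)(s + 12) = 0.

s = -5 ± 5j, -9, -12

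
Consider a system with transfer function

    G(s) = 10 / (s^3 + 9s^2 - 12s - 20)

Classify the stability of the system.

The denominator s^3 + 9s^2 - 12s - 20 factors as (s + 1)(s + 10)(s - 2), giving poles at s = -1, -10, 2.
Since the pole(s) at s = 2 lie in the right half-plane, the system is unstable.

unstable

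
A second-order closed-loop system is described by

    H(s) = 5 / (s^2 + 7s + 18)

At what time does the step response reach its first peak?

Comparing s^2 + 7s + 18 to s^2 + 2ζωₙs + ωₙ²: ωₙ = √18 ≈ 4.243 rad/s and ζ = 7/(2·√18) ≈ 0.8250.
ζωₙ = 7/2 = 3.5, so ω_d = ωₙ√(1−ζ²) = √(ωₙ² − (ζωₙ)²) = √(18 − 3.5²) = √5.75 ≈ 2.398 rad/s.
t_p = π/ω_d = π/2.398 ≈ 1.310 s.

t_p ≈ 1.310 s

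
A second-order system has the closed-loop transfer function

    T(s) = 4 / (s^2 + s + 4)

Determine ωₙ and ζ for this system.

ωₙ = 2 rad/s, ζ = 0.25

Compare the denominator to the standard form s^2 + 2ζωₙs + ωₙ².
ωₙ² = 4, so ωₙ = 2 rad/s.
2ζωₙ = 1, so ζ = 1/(2·2) = 0.25.
With ζ = 0.25 the response is underdamped.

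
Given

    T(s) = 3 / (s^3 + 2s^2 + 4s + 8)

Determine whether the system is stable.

marginally stable

The denominator s^3 + 2s^2 + 4s + 8 factors as (s^2 + 4)(s + 2), giving poles at s = ±2j, -2.
Since the simple pole(s) at s = 2j, -2j lie on the jω-axis with none in the right half-plane, the system is marginally stable.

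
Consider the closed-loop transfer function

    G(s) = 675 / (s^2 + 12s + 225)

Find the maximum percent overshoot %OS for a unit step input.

%OS ≈ 25.4%

Comparing s^2 + 12s + 225 to s^2 + 2ζωₙs + ωₙ²: ωₙ = 15 rad/s and ζ = 12/(2·15) = 0.4.
%OS = 100·exp(−πζ/√(1−ζ²)) = 100·exp(−π·0.4/√(1−0.4²)) ≈ 25.4%.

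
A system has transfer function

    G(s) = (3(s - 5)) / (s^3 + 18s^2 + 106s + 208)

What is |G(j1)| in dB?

|G(j1)|_dB ≈ -23.0 dB

Substitute s = j1: numerator = -15 + j3, denominator = 190 + j105.
|G(j1)| = |-15 + j3| / |190 + j105| = 15.297 / 217.08 ≈ 0.07047.
In decibels: 20·log₁₀(0.07047) ≈ -23.0 dB.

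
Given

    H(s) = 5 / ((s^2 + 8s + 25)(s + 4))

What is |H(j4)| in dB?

Substitute s = j4: numerator = 5, denominator = -92 + j164.
|H(j4)| = |5| / |-92 + j164| = 5 / 188.04 ≈ 0.02659.
In decibels: 20·log₁₀(0.02659) ≈ -31.5 dB.

|H(j4)|_dB ≈ -31.5 dB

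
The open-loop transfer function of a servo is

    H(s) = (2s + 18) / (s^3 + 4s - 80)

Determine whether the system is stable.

unstable

The denominator s^3 + 4s - 80 factors as (s - 4)(s^2 + 4s + 20), giving poles at s = 4, -2 ± 4j.
Since the pole(s) at s = 4 lie in the right half-plane, the system is unstable.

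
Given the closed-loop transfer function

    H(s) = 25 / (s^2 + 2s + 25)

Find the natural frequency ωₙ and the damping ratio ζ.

ωₙ = 5 rad/s, ζ = 0.2

Compare the denominator to the standard form s^2 + 2ζωₙs + ωₙ².
ωₙ² = 25, so ωₙ = 5 rad/s.
2ζωₙ = 2, so ζ = 2/(2·5) = 0.2.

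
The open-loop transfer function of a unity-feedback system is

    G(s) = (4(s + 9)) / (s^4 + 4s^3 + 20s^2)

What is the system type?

The denominator has 2 factors of s at the origin (free integrators), so this is a Type 2 system.

Type 2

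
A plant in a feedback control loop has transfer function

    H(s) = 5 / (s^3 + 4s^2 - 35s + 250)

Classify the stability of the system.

The denominator s^3 + 4s^2 - 35s + 250 factors as (s + 10)(s^2 - 6s + 25), giving poles at s = -10, 3 + 4j, 3 - 4j.
Since the pole(s) at s = 3 ± 4j lie in the right half-plane, the system is unstable.

unstable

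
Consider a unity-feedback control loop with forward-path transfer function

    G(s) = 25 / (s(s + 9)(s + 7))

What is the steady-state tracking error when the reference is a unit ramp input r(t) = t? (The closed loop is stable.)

G(s) has one pole at the origin.
This is a Type 1 system. Kv = lim_{s→0} s·G(s) = 25/63.
e_ss = 1/Kv = 1/(25/63) = 63/25 ≈ 2.520.

e_ss = 2.520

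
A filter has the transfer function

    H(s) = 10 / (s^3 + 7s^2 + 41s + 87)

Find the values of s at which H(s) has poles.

The poles are the roots of the denominator s^3 + 7s^2 + 41s + 87 = 0.
Trying s = -3: the polynomial evaluates to 0, so (s + 3) is a factor.
Dividing out leaves s^2 + 4s + 29 = 0.
The quadratic formula then gives s = -2 ± 5j.

s = -2 ± 5j, -3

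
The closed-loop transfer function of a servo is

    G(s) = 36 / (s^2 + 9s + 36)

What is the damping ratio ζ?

Compare the denominator to the standard form s^2 + 2ζωₙs + ωₙ².
ωₙ² = 36, so ωₙ = 6 rad/s.
2ζωₙ = 9, so ζ = 9/(2·6) = 0.75.

ζ = 0.75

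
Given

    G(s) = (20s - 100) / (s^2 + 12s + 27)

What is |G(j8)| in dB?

Substitute s = j8: numerator = -100 + j160, denominator = -37 + j96.
|G(j8)| = |-100 + j160| / |-37 + j96| = 188.68 / 102.88 ≈ 1.834.
In decibels: 20·log₁₀(1.834) ≈ 5.27 dB.

|G(j8)|_dB ≈ 5.27 dB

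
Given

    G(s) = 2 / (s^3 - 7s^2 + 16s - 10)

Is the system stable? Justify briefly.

The denominator s^3 - 7s^2 + 16s - 10 factors as (s - 1)(s^2 - 6s + 10), giving poles at s = 1, 3 + j, 3 - j.
Since the pole(s) at s = 1, 3 ± j lie in the right half-plane, the system is unstable.

unstable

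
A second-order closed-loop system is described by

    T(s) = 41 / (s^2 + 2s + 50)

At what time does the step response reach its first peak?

t_p ≈ 0.4488 s

Comparing s^2 + 2s + 50 to s^2 + 2ζωₙs + ωₙ²: ωₙ = √50 ≈ 7.071 rad/s and ζ = 2/(2·√50) ≈ 0.1414.
ζωₙ = 2/2 = 1, so ω_d = ωₙ√(1−ζ²) = √(ωₙ² − (ζωₙ)²) = √(50 − 1²) = √49 = 7 rad/s.
t_p = π/ω_d = π/7 ≈ 0.4488 s.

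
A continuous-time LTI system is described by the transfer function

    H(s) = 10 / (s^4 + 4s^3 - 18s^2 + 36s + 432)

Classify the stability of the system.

The denominator s^4 + 4s^3 - 18s^2 + 36s + 432 factors as (s^2 - 6s + 18)(s + 6)(s + 4), giving poles at s = 3 ± 3j, -6, -4.
Since the pole(s) at s = 3 ± 3j lie in the right half-plane, the system is unstable.

unstable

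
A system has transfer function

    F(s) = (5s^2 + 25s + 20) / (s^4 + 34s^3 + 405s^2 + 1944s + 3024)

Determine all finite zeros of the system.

Set the numerator to zero: 5s^2 + 25s + 20 = 0, i.e. 5·(s^2 + 5s + 4) = 0.
Factoring: (s + 4)(s + 1) = 0.

s = -4, -1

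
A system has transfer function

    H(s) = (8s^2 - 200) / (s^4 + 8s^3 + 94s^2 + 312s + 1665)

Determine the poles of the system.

The poles are the roots of the denominator s^4 + 8s^3 + 94s^2 + 312s + 1665 = 0.
No real roots exist; factor into two real quadratics: (s^2 + 2s + 37)(s^2 + 6s + 45) = 0.
Each quadratic gives a conjugate pair via the quadratic formula.

s = -1 ± 6j, -3 ± 6j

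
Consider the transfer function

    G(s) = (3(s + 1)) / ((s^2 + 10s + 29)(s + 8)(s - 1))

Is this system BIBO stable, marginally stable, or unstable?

unstable

The poles can be read from the denominator factors: s = -5 ± 2j, -8, 1.
Since the pole(s) at s = 1 lie in the right half-plane, the system is unstable.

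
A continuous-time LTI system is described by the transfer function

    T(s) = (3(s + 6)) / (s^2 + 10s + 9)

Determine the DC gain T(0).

Set s = 0: T(0) = (18) / (9) = 2.

T(0) = 2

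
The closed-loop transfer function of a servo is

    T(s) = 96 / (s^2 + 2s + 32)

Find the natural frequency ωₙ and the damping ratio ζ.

ωₙ ≈ 5.657 rad/s, ζ ≈ 0.1768

Compare the denominator to the standard form s^2 + 2ζωₙs + ωₙ².
ωₙ² = 32, so ωₙ = √32 ≈ 5.657 rad/s.
2ζωₙ = 2, so ζ = 2/(2·√32) ≈ 0.1768.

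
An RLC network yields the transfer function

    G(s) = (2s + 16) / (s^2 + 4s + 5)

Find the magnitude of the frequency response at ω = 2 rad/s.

|G(j2)| ≈ 2.046

Substitute s = j2: numerator = 16 + j4, denominator = 1 + j8.
|G(j2)| = |16 + j4| / |1 + j8| = 16.492 / 8.0623 ≈ 2.046.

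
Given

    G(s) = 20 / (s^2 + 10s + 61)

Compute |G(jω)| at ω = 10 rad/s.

|G(j10)| ≈ 0.1863

Substitute s = j10: numerator = 20, denominator = -39 + j100.
|G(j10)| = |20| / |-39 + j100| = 20 / 107.34 ≈ 0.1863.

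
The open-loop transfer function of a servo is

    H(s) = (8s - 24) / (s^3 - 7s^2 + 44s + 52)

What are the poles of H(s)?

The poles are the roots of the denominator s^3 - 7s^2 + 44s + 52 = 0.
Trying s = -1: the polynomial evaluates to 0, so (s + 1) is a factor.
Dividing out leaves s^2 - 8s + 52 = 0.
The quadratic formula then gives s = 4 ± 6j.

s = -1, 4 ± 6j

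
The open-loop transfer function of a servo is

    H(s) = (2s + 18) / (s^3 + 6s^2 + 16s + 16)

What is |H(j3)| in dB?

Substitute s = j3: numerator = 18 + j6, denominator = -38 + j21.
|H(j3)| = |18 + j6| / |-38 + j21| = 18.974 / 43.417 ≈ 0.4370.
In decibels: 20·log₁₀(0.4370) ≈ -7.19 dB.

|H(j3)|_dB ≈ -7.19 dB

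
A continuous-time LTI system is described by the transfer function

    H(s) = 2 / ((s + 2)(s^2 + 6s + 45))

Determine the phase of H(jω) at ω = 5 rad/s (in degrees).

∠H(j5) ≈ -124.5°

At s = j5: numerator = 2, denominator = -110 + j160.
∠H = ∠num − ∠den = 0° − (124.51°) = -124.5°.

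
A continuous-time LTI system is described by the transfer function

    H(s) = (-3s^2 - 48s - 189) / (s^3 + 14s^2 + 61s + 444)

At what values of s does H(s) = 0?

Set the numerator to zero: -3s^2 - 48s - 189 = 0, i.e. -3·(s^2 + 16s + 63) = 0.
Factoring: (s + 7)(s + 9) = 0.

s = -7, -9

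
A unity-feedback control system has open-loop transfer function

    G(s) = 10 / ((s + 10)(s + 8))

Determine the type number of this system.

Type 0

The denominator has no factor of s at the origin — no free integrator — so this is a Type 0 system.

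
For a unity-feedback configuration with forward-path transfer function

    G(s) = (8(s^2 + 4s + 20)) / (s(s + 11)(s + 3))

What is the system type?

The denominator has 1 factor of s at the origin (free integrator), so this is a Type 1 system.

Type 1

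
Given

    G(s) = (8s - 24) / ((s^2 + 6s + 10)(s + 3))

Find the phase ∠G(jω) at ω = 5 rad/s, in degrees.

∠G(j5) ≈ -54.64°

At s = j5: numerator = -24 + j40, denominator = -195 + j15.
∠G = ∠num − ∠den = 120.96° − (175.60°) = -54.64°.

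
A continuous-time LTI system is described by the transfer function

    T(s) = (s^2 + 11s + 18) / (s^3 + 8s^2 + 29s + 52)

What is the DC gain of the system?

Set s = 0: T(0) = (18) / (52) = 9/26.

T(0) = 9/26 ≈ 0.3462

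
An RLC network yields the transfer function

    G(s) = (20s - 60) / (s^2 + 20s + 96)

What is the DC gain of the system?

Set s = 0: G(0) = (-60) / (96) = -5/8.

G(0) = -5/8 ≈ -0.6250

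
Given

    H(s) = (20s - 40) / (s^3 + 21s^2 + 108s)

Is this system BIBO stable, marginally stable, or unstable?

The denominator s^3 + 21s^2 + 108s factors as s(s + 12)(s + 9), giving poles at s = 0, -12, -9.
Since the simple pole(s) at s = 0 lie on the jω-axis with none in the right half-plane, the system is marginally stable.

marginally stable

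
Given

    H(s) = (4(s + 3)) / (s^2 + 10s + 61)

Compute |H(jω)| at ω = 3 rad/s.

Substitute s = j3: numerator = 12 + j12, denominator = 52 + j30.
|H(j3)| = |12 + j12| / |52 + j30| = 16.971 / 60.033 ≈ 0.2827.

|H(j3)| ≈ 0.2827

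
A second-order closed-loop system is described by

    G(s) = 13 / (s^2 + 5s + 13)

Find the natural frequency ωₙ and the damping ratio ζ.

ωₙ ≈ 3.606 rad/s, ζ ≈ 0.6934

Compare the denominator to the standard form s^2 + 2ζωₙs + ωₙ².
ωₙ² = 13, so ωₙ = √13 ≈ 3.606 rad/s.
2ζωₙ = 5, so ζ = 5/(2·√13) ≈ 0.6934.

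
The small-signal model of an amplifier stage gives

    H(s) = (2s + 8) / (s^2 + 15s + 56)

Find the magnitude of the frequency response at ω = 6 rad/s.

|H(j6)| ≈ 0.1564

Substitute s = j6: numerator = 8 + j12, denominator = 20 + j90.
|H(j6)| = |8 + j12| / |20 + j90| = 14.422 / 92.195 ≈ 0.1564.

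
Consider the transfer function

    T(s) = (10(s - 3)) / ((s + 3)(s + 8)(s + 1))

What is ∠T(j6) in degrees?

At s = j6: numerator = -30 + j60, denominator = -408 - j6.
∠T = ∠num − ∠den = 116.57° − (-179.16°) = 295.7°, which wraps to -64.28°.

∠T(j6) ≈ -64.28°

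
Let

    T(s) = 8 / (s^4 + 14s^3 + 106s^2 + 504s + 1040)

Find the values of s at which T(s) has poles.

s = -5 ± j, -2 ± 6j

The poles are the roots of the denominator s^4 + 14s^3 + 106s^2 + 504s + 1040 = 0.
No real roots exist; factor into two real quadratics: (s^2 + 10s + 26)(s^2 + 4s + 40) = 0.
Each quadratic gives a conjugate pair via the quadratic formula.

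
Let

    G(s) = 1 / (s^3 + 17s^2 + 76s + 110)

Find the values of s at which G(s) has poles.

The poles are the roots of the denominator s^3 + 17s^2 + 76s + 110 = 0.
Trying s = -11: the polynomial evaluates to 0, so (s + 11) is a factor.
Dividing out leaves s^2 + 6s + 10 = 0.
The quadratic formula then gives s = -3 ± 1j.

s = -11, -3 ± j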